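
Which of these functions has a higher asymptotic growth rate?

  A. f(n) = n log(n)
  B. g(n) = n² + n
B

f(n) = n log(n) is O(n log n), while g(n) = n² + n is O(n²).
Since O(n²) grows faster than O(n log n), g(n) dominates.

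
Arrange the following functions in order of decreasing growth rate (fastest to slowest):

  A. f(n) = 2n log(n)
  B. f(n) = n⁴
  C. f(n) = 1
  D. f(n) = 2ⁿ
D > B > A > C

Comparing growth rates:
D = 2ⁿ is O(2ⁿ)
B = n⁴ is O(n⁴)
A = 2n log(n) is O(n log n)
C = 1 is O(1)

Therefore, the order from fastest to slowest is: D > B > A > C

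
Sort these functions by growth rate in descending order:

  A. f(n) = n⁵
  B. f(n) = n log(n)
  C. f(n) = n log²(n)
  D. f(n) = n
A > C > B > D

Comparing growth rates:
A = n⁵ is O(n⁵)
C = n log²(n) is O(n log² n)
B = n log(n) is O(n log n)
D = n is O(n)

Therefore, the order from fastest to slowest is: A > C > B > D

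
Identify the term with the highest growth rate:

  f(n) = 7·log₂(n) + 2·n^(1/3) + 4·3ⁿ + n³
4·3ⁿ

Looking at each term:
  - 7·log₂(n) is O(log n)
  - 2·n^(1/3) is O(n^(1/3))
  - 4·3ⁿ is O(3ⁿ)
  - n³ is O(n³)

The term 4·3ⁿ (O(3ⁿ)) grows fastest and dominates all others.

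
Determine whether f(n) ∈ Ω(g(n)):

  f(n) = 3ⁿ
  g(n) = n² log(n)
True

f(n) = 3ⁿ is O(3ⁿ), and g(n) = n² log(n) is O(n² log n).
Since O(3ⁿ) grows at least as fast as O(n² log n), f(n) = Ω(g(n)) is true.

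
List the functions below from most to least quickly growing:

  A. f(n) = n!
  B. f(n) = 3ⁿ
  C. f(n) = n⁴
A > B > C

Comparing growth rates:
A = n! is O(n!)
B = 3ⁿ is O(3ⁿ)
C = n⁴ is O(n⁴)

Therefore, the order from fastest to slowest is: A > B > C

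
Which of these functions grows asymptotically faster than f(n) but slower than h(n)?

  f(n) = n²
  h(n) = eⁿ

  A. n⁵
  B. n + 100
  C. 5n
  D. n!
A

We need g(n) with n² = o(g(n)) and g(n) = o(eⁿ), i.e. O(n²) ≺ g ≺ O(eⁿ).
Check each option:
  A. n⁵ — O(n⁵) is strictly between O(n²) and O(eⁿ) ✓
  B. n + 100 — O(n) does not grow strictly faster than f(n)
  C. 5n — O(n) does not grow strictly faster than f(n)
  D. n! — O(n!) does not grow strictly slower than h(n)

Only option A (n⁵) lies strictly between.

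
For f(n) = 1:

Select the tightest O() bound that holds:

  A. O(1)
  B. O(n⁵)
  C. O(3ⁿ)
A

f(n) = 1 is O(1).
All listed options are valid Big-O bounds (upper bounds),
but O(1) is the tightest (smallest valid bound).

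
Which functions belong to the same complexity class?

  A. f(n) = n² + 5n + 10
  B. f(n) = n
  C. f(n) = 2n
B and C

Examining each function:
  A. n² + 5n + 10 is O(n²)
  B. n is O(n)
  C. 2n is O(n)

Functions B and C both have the same complexity class.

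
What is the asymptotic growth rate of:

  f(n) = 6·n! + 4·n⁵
Θ(n!)

Order the terms by growth rate: 4·n⁵ ≺ 6·n!.
The fastest-growing term 6·n! dominates as n → ∞; dropping its constant factor gives Θ(n!).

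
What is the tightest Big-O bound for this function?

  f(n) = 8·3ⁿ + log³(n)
O(3ⁿ)

The dominant term in 8·3ⁿ + log³(n) is 8·3ⁿ, which is Θ(3ⁿ).
Lower-order terms (log³(n)) are asymptotically negligible.
Constants are absorbed, so the tightest bound is O(3ⁿ).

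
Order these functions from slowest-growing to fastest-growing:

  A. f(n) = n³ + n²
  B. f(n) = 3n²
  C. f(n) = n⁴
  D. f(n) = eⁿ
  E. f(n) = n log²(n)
E < B < A < C < D

Comparing growth rates:
E = n log²(n) is O(n log² n)
B = 3n² is O(n²)
A = n³ + n² is O(n³)
C = n⁴ is O(n⁴)
D = eⁿ is O(eⁿ)

Therefore, the order from slowest to fastest is: E < B < A < C < D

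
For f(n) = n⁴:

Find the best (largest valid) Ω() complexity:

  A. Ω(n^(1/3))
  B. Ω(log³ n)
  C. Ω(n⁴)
C

f(n) = n⁴ is Ω(n⁴).
All listed options are valid Big-Ω bounds (lower bounds),
but Ω(n⁴) is the tightest (largest valid bound).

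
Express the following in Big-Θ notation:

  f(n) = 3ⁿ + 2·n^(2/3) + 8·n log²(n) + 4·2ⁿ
Θ(3ⁿ)

Order the terms by growth rate: 2·n^(2/3) ≺ 8·n log²(n) ≺ 4·2ⁿ ≺ 3ⁿ.
The fastest-growing term 3ⁿ dominates as n → ∞; dropping its constant factor gives Θ(3ⁿ).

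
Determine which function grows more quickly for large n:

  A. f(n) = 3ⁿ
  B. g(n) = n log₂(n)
A

f(n) = 3ⁿ is O(3ⁿ), while g(n) = n log₂(n) is O(n log n).
Since O(3ⁿ) grows faster than O(n log n), f(n) dominates.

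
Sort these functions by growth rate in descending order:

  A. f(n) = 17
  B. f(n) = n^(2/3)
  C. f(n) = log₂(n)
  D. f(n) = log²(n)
B > D > C > A

Comparing growth rates:
B = n^(2/3) is O(n^(2/3))
D = log²(n) is O(log² n)
C = log₂(n) is O(log n)
A = 17 is O(1)

Therefore, the order from fastest to slowest is: B > D > C > A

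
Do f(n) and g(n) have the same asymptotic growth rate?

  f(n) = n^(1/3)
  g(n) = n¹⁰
False

f(n) = n^(1/3) is O(n^(1/3)), and g(n) = n¹⁰ is O(n¹⁰).
Since they have different growth rates, f(n) = Θ(g(n)) is false.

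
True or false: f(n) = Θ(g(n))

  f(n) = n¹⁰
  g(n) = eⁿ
False

f(n) = n¹⁰ is O(n¹⁰), and g(n) = eⁿ is O(eⁿ).
Since they have different growth rates, f(n) = Θ(g(n)) is false.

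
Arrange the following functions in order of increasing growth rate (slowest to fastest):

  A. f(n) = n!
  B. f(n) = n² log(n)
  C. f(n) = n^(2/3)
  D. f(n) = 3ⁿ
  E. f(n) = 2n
C < E < B < D < A

Comparing growth rates:
C = n^(2/3) is O(n^(2/3))
E = 2n is O(n)
B = n² log(n) is O(n² log n)
D = 3ⁿ is O(3ⁿ)
A = n! is O(n!)

Therefore, the order from slowest to fastest is: C < E < B < D < A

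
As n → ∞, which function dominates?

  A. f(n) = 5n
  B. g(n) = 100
A

f(n) = 5n is O(n), while g(n) = 100 is O(1).
Since O(n) grows faster than O(1), f(n) dominates.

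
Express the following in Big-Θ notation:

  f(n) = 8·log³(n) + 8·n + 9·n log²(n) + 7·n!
Θ(n!)

Order the terms by growth rate: 8·log³(n) ≺ 8·n ≺ 9·n log²(n) ≺ 7·n!.
The fastest-growing term 7·n! dominates as n → ∞; dropping its constant factor gives Θ(n!).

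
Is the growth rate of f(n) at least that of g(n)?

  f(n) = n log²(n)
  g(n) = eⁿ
False

f(n) = n log²(n) is O(n log² n), and g(n) = eⁿ is O(eⁿ).
Since O(n log² n) grows slower than O(eⁿ), f(n) = Ω(g(n)) is false.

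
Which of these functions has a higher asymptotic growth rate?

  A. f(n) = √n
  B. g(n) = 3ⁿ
B

f(n) = √n is O(√n), while g(n) = 3ⁿ is O(3ⁿ).
Since O(3ⁿ) grows faster than O(√n), g(n) dominates.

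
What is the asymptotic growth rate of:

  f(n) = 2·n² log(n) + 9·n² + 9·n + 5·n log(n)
Θ(n² log n)

Order the terms by growth rate: 9·n ≺ 5·n log(n) ≺ 9·n² ≺ 2·n² log(n).
The fastest-growing term 2·n² log(n) dominates as n → ∞; dropping its constant factor gives Θ(n² log n).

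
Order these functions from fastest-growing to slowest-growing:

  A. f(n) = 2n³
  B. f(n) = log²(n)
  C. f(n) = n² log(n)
A > C > B

Comparing growth rates:
A = 2n³ is O(n³)
C = n² log(n) is O(n² log n)
B = log²(n) is O(log² n)

Therefore, the order from fastest to slowest is: A > C > B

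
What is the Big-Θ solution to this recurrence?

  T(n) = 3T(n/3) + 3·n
Θ(n log n)

Master Theorem: a = 3, b = 3, f(n) = 3·n.
Compute the critical exponent d = log₃(3) = 1.
Compare f(n) = Θ(n) against n^d:
  k = 1 = d, so f(n) = Θ(n^d) — Case 2.
  Work is balanced across levels: T(n) = Θ(n^d log n) = Θ(n log n).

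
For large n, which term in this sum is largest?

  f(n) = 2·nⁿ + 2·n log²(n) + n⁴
2·nⁿ

Looking at each term:
  - 2·nⁿ is O(nⁿ)
  - 2·n log²(n) is O(n log² n)
  - n⁴ is O(n⁴)

The term 2·nⁿ (O(nⁿ)) grows fastest and dominates all others.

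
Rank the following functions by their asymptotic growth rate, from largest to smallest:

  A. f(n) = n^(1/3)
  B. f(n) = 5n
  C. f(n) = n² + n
C > B > A

Comparing growth rates:
C = n² + n is O(n²)
B = 5n is O(n)
A = n^(1/3) is O(n^(1/3))

Therefore, the order from fastest to slowest is: C > B > A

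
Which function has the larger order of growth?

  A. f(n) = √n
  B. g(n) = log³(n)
A

f(n) = √n is O(√n), while g(n) = log³(n) is O(log³ n).
Since O(√n) grows faster than O(log³ n), f(n) dominates.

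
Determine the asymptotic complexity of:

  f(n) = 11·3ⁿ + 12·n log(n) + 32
O(3ⁿ)

The dominant term in 11·3ⁿ + 12·n log(n) + 32 is 11·3ⁿ, which is Θ(3ⁿ).
Lower-order terms (12·n log(n), 32) are asymptotically negligible.
Constants are absorbed, so the tightest bound is O(3ⁿ).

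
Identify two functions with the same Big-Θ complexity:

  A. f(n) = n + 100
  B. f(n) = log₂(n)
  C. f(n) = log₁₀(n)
B and C

Examining each function:
  A. n + 100 is O(n)
  B. log₂(n) is O(log n)
  C. log₁₀(n) is O(log n)

Functions B and C both have the same complexity class.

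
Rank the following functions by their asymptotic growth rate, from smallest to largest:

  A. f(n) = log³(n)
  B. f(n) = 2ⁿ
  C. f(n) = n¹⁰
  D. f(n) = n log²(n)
A < D < C < B

Comparing growth rates:
A = log³(n) is O(log³ n)
D = n log²(n) is O(n log² n)
C = n¹⁰ is O(n¹⁰)
B = 2ⁿ is O(2ⁿ)

Therefore, the order from slowest to fastest is: A < D < C < B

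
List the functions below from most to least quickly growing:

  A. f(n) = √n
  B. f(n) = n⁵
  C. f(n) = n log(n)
B > C > A

Comparing growth rates:
B = n⁵ is O(n⁵)
C = n log(n) is O(n log n)
A = √n is O(√n)

Therefore, the order from fastest to slowest is: B > C > A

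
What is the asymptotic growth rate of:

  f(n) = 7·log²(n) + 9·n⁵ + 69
Θ(n⁵)

Order the terms by growth rate: 69 ≺ 7·log²(n) ≺ 9·n⁵.
The fastest-growing term 9·n⁵ dominates as n → ∞; dropping its constant factor gives Θ(n⁵).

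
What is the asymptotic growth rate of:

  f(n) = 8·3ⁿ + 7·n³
Θ(3ⁿ)

Order the terms by growth rate: 7·n³ ≺ 8·3ⁿ.
The fastest-growing term 8·3ⁿ dominates as n → ∞; dropping its constant factor gives Θ(3ⁿ).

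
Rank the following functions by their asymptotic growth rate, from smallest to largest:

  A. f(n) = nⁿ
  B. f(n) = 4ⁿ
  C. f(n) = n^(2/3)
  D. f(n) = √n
D < C < B < A

Comparing growth rates:
D = √n is O(√n)
C = n^(2/3) is O(n^(2/3))
B = 4ⁿ is O(4ⁿ)
A = nⁿ is O(nⁿ)

Therefore, the order from slowest to fastest is: D < C < B < A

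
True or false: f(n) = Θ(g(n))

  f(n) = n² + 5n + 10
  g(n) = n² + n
True

f(n) = n² + 5n + 10 and g(n) = n² + n are both O(n²).
Since they have the same asymptotic growth rate, f(n) = Θ(g(n)) is true.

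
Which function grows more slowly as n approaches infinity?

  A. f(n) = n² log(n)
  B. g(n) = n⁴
A

f(n) = n² log(n) is O(n² log n), while g(n) = n⁴ is O(n⁴).
Since O(n² log n) grows slower than O(n⁴), f(n) is dominated.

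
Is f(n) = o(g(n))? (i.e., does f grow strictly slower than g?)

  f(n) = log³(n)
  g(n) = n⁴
True

f(n) = log³(n) is O(log³ n), and g(n) = n⁴ is O(n⁴).
Since O(log³ n) grows strictly slower than O(n⁴), f(n) = o(g(n)) is true.
This means lim(n→∞) f(n)/g(n) = 0.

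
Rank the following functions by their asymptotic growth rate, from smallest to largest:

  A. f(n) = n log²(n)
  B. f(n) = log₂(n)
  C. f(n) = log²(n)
B < C < A

Comparing growth rates:
B = log₂(n) is O(log n)
C = log²(n) is O(log² n)
A = n log²(n) is O(n log² n)

Therefore, the order from slowest to fastest is: B < C < A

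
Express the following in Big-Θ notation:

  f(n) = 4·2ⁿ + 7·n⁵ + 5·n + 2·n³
Θ(2ⁿ)

Order the terms by growth rate: 5·n ≺ 2·n³ ≺ 7·n⁵ ≺ 4·2ⁿ.
The fastest-growing term 4·2ⁿ dominates as n → ∞; dropping its constant factor gives Θ(2ⁿ).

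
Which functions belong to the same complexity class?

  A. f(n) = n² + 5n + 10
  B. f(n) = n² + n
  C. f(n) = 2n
A and B

Examining each function:
  A. n² + 5n + 10 is O(n²)
  B. n² + n is O(n²)
  C. 2n is O(n)

Functions A and B both have the same complexity class.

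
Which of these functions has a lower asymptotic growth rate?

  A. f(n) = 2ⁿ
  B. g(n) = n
B

f(n) = 2ⁿ is O(2ⁿ), while g(n) = n is O(n).
Since O(n) grows slower than O(2ⁿ), g(n) is dominated.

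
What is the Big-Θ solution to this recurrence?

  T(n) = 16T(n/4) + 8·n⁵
Θ(n⁵)

Master Theorem: a = 16, b = 4, f(n) = 8·n⁵.
Compute the critical exponent d = log₄(16) = 2.
Compare f(n) = Θ(n⁵) against n^d:
  k = 5 > d = 2, so f(n) = Ω(n^(d+ε)) — Case 3.
  Regularity: a·(n/b)^5/n^5 = a/b^5 = 16/1024 < 1 ✓.
  The top-level work dominates: T(n) = Θ(f(n)) = Θ(n⁵).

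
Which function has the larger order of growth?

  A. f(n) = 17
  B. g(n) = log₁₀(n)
B

f(n) = 17 is O(1), while g(n) = log₁₀(n) is O(log n).
Since O(log n) grows faster than O(1), g(n) dominates.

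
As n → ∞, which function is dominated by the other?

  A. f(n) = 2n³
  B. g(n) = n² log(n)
B

f(n) = 2n³ is O(n³), while g(n) = n² log(n) is O(n² log n).
Since O(n² log n) grows slower than O(n³), g(n) is dominated.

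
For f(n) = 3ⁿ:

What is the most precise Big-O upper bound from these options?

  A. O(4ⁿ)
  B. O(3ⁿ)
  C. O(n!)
B

f(n) = 3ⁿ is O(3ⁿ).
All listed options are valid Big-O bounds (upper bounds),
but O(3ⁿ) is the tightest (smallest valid bound).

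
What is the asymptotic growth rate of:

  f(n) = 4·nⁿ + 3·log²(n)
Θ(nⁿ)

Order the terms by growth rate: 3·log²(n) ≺ 4·nⁿ.
The fastest-growing term 4·nⁿ dominates as n → ∞; dropping its constant factor gives Θ(nⁿ).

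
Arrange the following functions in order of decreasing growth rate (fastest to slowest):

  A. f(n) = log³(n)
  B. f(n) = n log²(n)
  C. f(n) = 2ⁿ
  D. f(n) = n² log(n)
C > D > B > A

Comparing growth rates:
C = 2ⁿ is O(2ⁿ)
D = n² log(n) is O(n² log n)
B = n log²(n) is O(n log² n)
A = log³(n) is O(log³ n)

Therefore, the order from fastest to slowest is: C > D > B > A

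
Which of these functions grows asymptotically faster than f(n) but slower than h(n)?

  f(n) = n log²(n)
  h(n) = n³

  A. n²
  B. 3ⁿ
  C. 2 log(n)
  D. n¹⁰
A

We need g(n) with n log²(n) = o(g(n)) and g(n) = o(n³), i.e. O(n log² n) ≺ g ≺ O(n³).
Check each option:
  A. n² — O(n²) is strictly between O(n log² n) and O(n³) ✓
  B. 3ⁿ — O(3ⁿ) does not grow strictly slower than h(n)
  C. 2 log(n) — O(log n) does not grow strictly faster than f(n)
  D. n¹⁰ — O(n¹⁰) does not grow strictly slower than h(n)

Only option A (n²) lies strictly between.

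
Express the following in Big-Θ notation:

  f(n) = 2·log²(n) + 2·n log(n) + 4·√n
Θ(n log n)

Order the terms by growth rate: 2·log²(n) ≺ 4·√n ≺ 2·n log(n).
The fastest-growing term 2·n log(n) dominates as n → ∞; dropping its constant factor gives Θ(n log n).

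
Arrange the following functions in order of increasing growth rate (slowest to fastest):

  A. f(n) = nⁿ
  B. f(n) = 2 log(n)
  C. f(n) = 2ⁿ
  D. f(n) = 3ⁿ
B < C < D < A

Comparing growth rates:
B = 2 log(n) is O(log n)
C = 2ⁿ is O(2ⁿ)
D = 3ⁿ is O(3ⁿ)
A = nⁿ is O(nⁿ)

Therefore, the order from slowest to fastest is: B < C < D < A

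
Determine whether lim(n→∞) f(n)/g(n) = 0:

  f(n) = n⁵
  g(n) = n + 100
False

f(n) = n⁵ is O(n⁵), and g(n) = n + 100 is O(n).
Since O(n⁵) grows faster than or equal to O(n), f(n) = o(g(n)) is false.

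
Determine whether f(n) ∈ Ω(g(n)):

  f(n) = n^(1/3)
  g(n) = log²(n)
True

f(n) = n^(1/3) is O(n^(1/3)), and g(n) = log²(n) is O(log² n).
Since O(n^(1/3)) grows at least as fast as O(log² n), f(n) = Ω(g(n)) is true.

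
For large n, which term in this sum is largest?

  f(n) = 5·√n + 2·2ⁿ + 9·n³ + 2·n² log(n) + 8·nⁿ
8·nⁿ

Looking at each term:
  - 5·√n is O(√n)
  - 2·2ⁿ is O(2ⁿ)
  - 9·n³ is O(n³)
  - 2·n² log(n) is O(n² log n)
  - 8·nⁿ is O(nⁿ)

The term 8·nⁿ (O(nⁿ)) grows fastest and dominates all others.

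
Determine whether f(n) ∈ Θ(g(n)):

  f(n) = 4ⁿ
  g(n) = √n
False

f(n) = 4ⁿ is O(4ⁿ), and g(n) = √n is O(√n).
Since they have different growth rates, f(n) = Θ(g(n)) is false.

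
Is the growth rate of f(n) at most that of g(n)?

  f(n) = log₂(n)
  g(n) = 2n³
True

f(n) = log₂(n) is O(log n), and g(n) = 2n³ is O(n³).
Since O(log n) ⊆ O(n³) (f grows no faster than g), f(n) = O(g(n)) is true.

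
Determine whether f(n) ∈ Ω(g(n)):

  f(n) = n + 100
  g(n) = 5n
True

f(n) = n + 100 and g(n) = 5n are both O(n).
Big-Ω permits equal growth rates (f ≥ c·g for some c > 0), so f(n) = Ω(g(n)) is true.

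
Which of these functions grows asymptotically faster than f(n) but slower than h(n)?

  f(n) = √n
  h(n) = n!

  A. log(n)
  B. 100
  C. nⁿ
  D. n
D

We need g(n) with √n = o(g(n)) and g(n) = o(n!), i.e. O(√n) ≺ g ≺ O(n!).
Check each option:
  A. log(n) — O(log n) does not grow strictly faster than f(n)
  B. 100 — O(1) does not grow strictly faster than f(n)
  C. nⁿ — O(nⁿ) does not grow strictly slower than h(n)
  D. n — O(n) is strictly between O(√n) and O(n!) ✓

Only option D (n) lies strictly between.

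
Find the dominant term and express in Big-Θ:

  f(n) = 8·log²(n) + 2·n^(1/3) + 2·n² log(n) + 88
Θ(n² log n)

Order the terms by growth rate: 88 ≺ 8·log²(n) ≺ 2·n^(1/3) ≺ 2·n² log(n).
The fastest-growing term 2·n² log(n) dominates as n → ∞; dropping its constant factor gives Θ(n² log n).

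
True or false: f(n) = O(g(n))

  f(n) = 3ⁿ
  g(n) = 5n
False

f(n) = 3ⁿ is O(3ⁿ), and g(n) = 5n is O(n).
Since O(3ⁿ) grows faster than O(n), f(n) = O(g(n)) is false.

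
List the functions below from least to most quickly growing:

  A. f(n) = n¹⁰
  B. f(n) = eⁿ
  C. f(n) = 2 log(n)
C < A < B

Comparing growth rates:
C = 2 log(n) is O(log n)
A = n¹⁰ is O(n¹⁰)
B = eⁿ is O(eⁿ)

Therefore, the order from slowest to fastest is: C < A < B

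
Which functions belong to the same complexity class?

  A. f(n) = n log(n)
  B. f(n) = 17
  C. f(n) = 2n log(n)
A and C

Examining each function:
  A. n log(n) is O(n log n)
  B. 17 is O(1)
  C. 2n log(n) is O(n log n)

Functions A and C both have the same complexity class.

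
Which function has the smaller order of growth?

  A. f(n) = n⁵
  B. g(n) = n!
A

f(n) = n⁵ is O(n⁵), while g(n) = n! is O(n!).
Since O(n⁵) grows slower than O(n!), f(n) is dominated.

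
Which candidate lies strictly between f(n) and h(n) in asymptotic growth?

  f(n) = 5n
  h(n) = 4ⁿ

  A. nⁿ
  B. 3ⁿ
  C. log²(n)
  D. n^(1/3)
B

We need g(n) with 5n = o(g(n)) and g(n) = o(4ⁿ), i.e. O(n) ≺ g ≺ O(4ⁿ).
Check each option:
  A. nⁿ — O(nⁿ) does not grow strictly slower than h(n)
  B. 3ⁿ — O(3ⁿ) is strictly between O(n) and O(4ⁿ) ✓
  C. log²(n) — O(log² n) does not grow strictly faster than f(n)
  D. n^(1/3) — O(n^(1/3)) does not grow strictly faster than f(n)

Only option B (3ⁿ) lies strictly between.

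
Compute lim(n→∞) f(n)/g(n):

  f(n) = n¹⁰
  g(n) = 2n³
∞

Since n¹⁰ (O(n¹⁰)) grows faster than 2n³ (O(n³)),
the ratio f(n)/g(n) → ∞ as n → ∞.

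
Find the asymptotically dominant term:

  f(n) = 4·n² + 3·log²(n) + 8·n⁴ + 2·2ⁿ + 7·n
2·2ⁿ

Looking at each term:
  - 4·n² is O(n²)
  - 3·log²(n) is O(log² n)
  - 8·n⁴ is O(n⁴)
  - 2·2ⁿ is O(2ⁿ)
  - 7·n is O(n)

The term 2·2ⁿ (O(2ⁿ)) grows fastest and dominates all others.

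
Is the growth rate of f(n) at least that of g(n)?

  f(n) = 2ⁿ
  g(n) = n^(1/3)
True

f(n) = 2ⁿ is O(2ⁿ), and g(n) = n^(1/3) is O(n^(1/3)).
Since O(2ⁿ) grows at least as fast as O(n^(1/3)), f(n) = Ω(g(n)) is true.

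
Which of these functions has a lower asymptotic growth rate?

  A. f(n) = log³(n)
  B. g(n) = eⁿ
A

f(n) = log³(n) is O(log³ n), while g(n) = eⁿ is O(eⁿ).
Since O(log³ n) grows slower than O(eⁿ), f(n) is dominated.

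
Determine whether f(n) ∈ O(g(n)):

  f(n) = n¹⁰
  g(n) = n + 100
False

f(n) = n¹⁰ is O(n¹⁰), and g(n) = n + 100 is O(n).
Since O(n¹⁰) grows faster than O(n), f(n) = O(g(n)) is false.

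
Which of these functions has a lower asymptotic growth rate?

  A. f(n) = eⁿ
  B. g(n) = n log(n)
B

f(n) = eⁿ is O(eⁿ), while g(n) = n log(n) is O(n log n).
Since O(n log n) grows slower than O(eⁿ), g(n) is dominated.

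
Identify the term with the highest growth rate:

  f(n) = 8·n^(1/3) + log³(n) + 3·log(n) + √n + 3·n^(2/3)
3·n^(2/3)

Looking at each term:
  - 8·n^(1/3) is O(n^(1/3))
  - log³(n) is O(log³ n)
  - 3·log(n) is O(log n)
  - √n is O(√n)
  - 3·n^(2/3) is O(n^(2/3))

The term 3·n^(2/3) (O(n^(2/3))) grows fastest and dominates all others.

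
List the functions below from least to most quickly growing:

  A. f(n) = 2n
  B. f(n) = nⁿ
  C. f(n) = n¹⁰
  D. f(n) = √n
D < A < C < B

Comparing growth rates:
D = √n is O(√n)
A = 2n is O(n)
C = n¹⁰ is O(n¹⁰)
B = nⁿ is O(nⁿ)

Therefore, the order from slowest to fastest is: D < A < C < B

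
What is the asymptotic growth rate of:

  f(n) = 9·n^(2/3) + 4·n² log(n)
Θ(n² log n)

Order the terms by growth rate: 9·n^(2/3) ≺ 4·n² log(n).
The fastest-growing term 4·n² log(n) dominates as n → ∞; dropping its constant factor gives Θ(n² log n).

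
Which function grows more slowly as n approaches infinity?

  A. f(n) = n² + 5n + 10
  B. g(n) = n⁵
A

f(n) = n² + 5n + 10 is O(n²), while g(n) = n⁵ is O(n⁵).
Since O(n²) grows slower than O(n⁵), f(n) is dominated.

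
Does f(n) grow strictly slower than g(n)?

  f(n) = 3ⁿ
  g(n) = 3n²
False

f(n) = 3ⁿ is O(3ⁿ), and g(n) = 3n² is O(n²).
Since O(3ⁿ) grows faster than or equal to O(n²), f(n) = o(g(n)) is false.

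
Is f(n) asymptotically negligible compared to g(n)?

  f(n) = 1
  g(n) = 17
False

f(n) = 1 is O(1), and g(n) = 17 is O(1).
Since they have the same growth rate, f(n) = o(g(n)) is false.
(f = o(g) requires f to grow strictly slower, not equal.)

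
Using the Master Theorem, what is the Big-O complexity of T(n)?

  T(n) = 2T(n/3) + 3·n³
Θ(n³)

Master Theorem: a = 2, b = 3, f(n) = 3·n³.
Compute the critical exponent d = log₃(2) = 0.631.
Compare f(n) = Θ(n³) against n^d:
  k = 3 > d = 0.631, so f(n) = Ω(n^(d+ε)) — Case 3.
  Regularity: a·(n/b)^3/n^3 = a/b^3 = 2/27 < 1 ✓.
  The top-level work dominates: T(n) = Θ(f(n)) = Θ(n³).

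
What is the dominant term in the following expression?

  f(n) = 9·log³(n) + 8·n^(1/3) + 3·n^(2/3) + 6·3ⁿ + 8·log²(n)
6·3ⁿ

Looking at each term:
  - 9·log³(n) is O(log³ n)
  - 8·n^(1/3) is O(n^(1/3))
  - 3·n^(2/3) is O(n^(2/3))
  - 6·3ⁿ is O(3ⁿ)
  - 8·log²(n) is O(log² n)

The term 6·3ⁿ (O(3ⁿ)) grows fastest and dominates all others.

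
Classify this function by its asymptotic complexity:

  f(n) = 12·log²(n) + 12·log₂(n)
O(log² n)

The dominant term in 12·log²(n) + 12·log₂(n) is 12·log²(n), which is Θ(log² n).
Lower-order terms (12·log₂(n)) are asymptotically negligible.
Constants are absorbed, so the tightest bound is O(log² n).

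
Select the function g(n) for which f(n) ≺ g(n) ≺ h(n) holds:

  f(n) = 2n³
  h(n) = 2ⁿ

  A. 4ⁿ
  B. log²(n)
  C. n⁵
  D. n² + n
C

We need g(n) with 2n³ = o(g(n)) and g(n) = o(2ⁿ), i.e. O(n³) ≺ g ≺ O(2ⁿ).
Check each option:
  A. 4ⁿ — O(4ⁿ) does not grow strictly slower than h(n)
  B. log²(n) — O(log² n) does not grow strictly faster than f(n)
  C. n⁵ — O(n⁵) is strictly between O(n³) and O(2ⁿ) ✓
  D. n² + n — O(n²) does not grow strictly faster than f(n)

Only option C (n⁵) lies strictly between.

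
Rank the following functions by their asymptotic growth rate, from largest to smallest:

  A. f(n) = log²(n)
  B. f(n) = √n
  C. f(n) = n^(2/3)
C > B > A

Comparing growth rates:
C = n^(2/3) is O(n^(2/3))
B = √n is O(√n)
A = log²(n) is O(log² n)

Therefore, the order from fastest to slowest is: C > B > A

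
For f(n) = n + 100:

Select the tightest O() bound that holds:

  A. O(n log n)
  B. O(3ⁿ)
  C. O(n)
C

f(n) = n + 100 is O(n).
All listed options are valid Big-O bounds (upper bounds),
but O(n) is the tightest (smallest valid bound).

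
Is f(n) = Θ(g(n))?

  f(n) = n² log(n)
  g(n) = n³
False

f(n) = n² log(n) is O(n² log n), and g(n) = n³ is O(n³).
Since they have different growth rates, f(n) = Θ(g(n)) is false.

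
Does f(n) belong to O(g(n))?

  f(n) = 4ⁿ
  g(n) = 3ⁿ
False

f(n) = 4ⁿ is O(4ⁿ), and g(n) = 3ⁿ is O(3ⁿ).
Since O(4ⁿ) grows faster than O(3ⁿ), f(n) = O(g(n)) is false.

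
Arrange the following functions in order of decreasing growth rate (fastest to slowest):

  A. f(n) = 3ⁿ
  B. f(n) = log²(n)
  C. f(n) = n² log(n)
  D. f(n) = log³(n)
A > C > D > B

Comparing growth rates:
A = 3ⁿ is O(3ⁿ)
C = n² log(n) is O(n² log n)
D = log³(n) is O(log³ n)
B = log²(n) is O(log² n)

Therefore, the order from fastest to slowest is: A > C > D > B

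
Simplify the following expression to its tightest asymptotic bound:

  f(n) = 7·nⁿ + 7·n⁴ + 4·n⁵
Θ(nⁿ)

Order the terms by growth rate: 7·n⁴ ≺ 4·n⁵ ≺ 7·nⁿ.
The fastest-growing term 7·nⁿ dominates as n → ∞; dropping its constant factor gives Θ(nⁿ).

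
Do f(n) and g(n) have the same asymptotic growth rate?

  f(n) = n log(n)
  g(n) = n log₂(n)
True

f(n) = n log(n) and g(n) = n log₂(n) are both O(n log n).
Since they have the same asymptotic growth rate, f(n) = Θ(g(n)) is true.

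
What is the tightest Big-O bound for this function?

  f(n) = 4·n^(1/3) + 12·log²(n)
O(n^(1/3))

The dominant term in 4·n^(1/3) + 12·log²(n) is 4·n^(1/3), which is Θ(n^(1/3)).
Lower-order terms (12·log²(n)) are asymptotically negligible.
Constants are absorbed, so the tightest bound is O(n^(1/3)).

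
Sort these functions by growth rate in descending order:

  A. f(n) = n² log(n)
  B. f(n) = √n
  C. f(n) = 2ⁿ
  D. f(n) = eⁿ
D > C > A > B

Comparing growth rates:
D = eⁿ is O(eⁿ)
C = 2ⁿ is O(2ⁿ)
A = n² log(n) is O(n² log n)
B = √n is O(√n)

Therefore, the order from fastest to slowest is: D > C > A > B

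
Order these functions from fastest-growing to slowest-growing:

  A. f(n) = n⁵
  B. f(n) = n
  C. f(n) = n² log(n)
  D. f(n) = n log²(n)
A > C > D > B

Comparing growth rates:
A = n⁵ is O(n⁵)
C = n² log(n) is O(n² log n)
D = n log²(n) is O(n log² n)
B = n is O(n)

Therefore, the order from fastest to slowest is: A > C > D > B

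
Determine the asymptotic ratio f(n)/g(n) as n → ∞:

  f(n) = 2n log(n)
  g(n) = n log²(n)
0

Since 2n log(n) (O(n log n)) grows slower than n log²(n) (O(n log² n)),
the ratio f(n)/g(n) → 0 as n → ∞.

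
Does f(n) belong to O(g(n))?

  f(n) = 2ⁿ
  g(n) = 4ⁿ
True

f(n) = 2ⁿ is O(2ⁿ), and g(n) = 4ⁿ is O(4ⁿ).
Since O(2ⁿ) ⊆ O(4ⁿ) (f grows no faster than g), f(n) = O(g(n)) is true.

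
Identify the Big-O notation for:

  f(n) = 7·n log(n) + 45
O(n log n)

The dominant term in 7·n log(n) + 45 is 7·n log(n), which is Θ(n log n).
Lower-order terms (45) are asymptotically negligible.
Constants are absorbed, so the tightest bound is O(n log n).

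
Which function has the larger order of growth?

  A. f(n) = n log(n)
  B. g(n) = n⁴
B

f(n) = n log(n) is O(n log n), while g(n) = n⁴ is O(n⁴).
Since O(n⁴) grows faster than O(n log n), g(n) dominates.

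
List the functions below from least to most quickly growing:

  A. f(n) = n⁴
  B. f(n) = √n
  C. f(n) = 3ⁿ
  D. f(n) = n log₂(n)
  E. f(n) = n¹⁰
B < D < A < E < C

Comparing growth rates:
B = √n is O(√n)
D = n log₂(n) is O(n log n)
A = n⁴ is O(n⁴)
E = n¹⁰ is O(n¹⁰)
C = 3ⁿ is O(3ⁿ)

Therefore, the order from slowest to fastest is: B < D < A < E < C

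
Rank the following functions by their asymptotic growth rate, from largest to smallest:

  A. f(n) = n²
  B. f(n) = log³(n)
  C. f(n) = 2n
A > C > B

Comparing growth rates:
A = n² is O(n²)
C = 2n is O(n)
B = log³(n) is O(log³ n)

Therefore, the order from fastest to slowest is: A > C > B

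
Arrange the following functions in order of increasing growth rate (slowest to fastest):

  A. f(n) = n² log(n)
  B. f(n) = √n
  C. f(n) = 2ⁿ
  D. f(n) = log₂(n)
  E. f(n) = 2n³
D < B < A < E < C

Comparing growth rates:
D = log₂(n) is O(log n)
B = √n is O(√n)
A = n² log(n) is O(n² log n)
E = 2n³ is O(n³)
C = 2ⁿ is O(2ⁿ)

Therefore, the order from slowest to fastest is: D < B < A < E < C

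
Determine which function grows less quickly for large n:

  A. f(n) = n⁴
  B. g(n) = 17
B

f(n) = n⁴ is O(n⁴), while g(n) = 17 is O(1).
Since O(1) grows slower than O(n⁴), g(n) is dominated.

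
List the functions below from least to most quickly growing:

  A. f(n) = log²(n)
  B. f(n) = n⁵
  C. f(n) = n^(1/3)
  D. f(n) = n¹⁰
A < C < B < D

Comparing growth rates:
A = log²(n) is O(log² n)
C = n^(1/3) is O(n^(1/3))
B = n⁵ is O(n⁵)
D = n¹⁰ is O(n¹⁰)

Therefore, the order from slowest to fastest is: A < C < B < D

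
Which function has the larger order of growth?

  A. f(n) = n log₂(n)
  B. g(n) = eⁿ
B

f(n) = n log₂(n) is O(n log n), while g(n) = eⁿ is O(eⁿ).
Since O(eⁿ) grows faster than O(n log n), g(n) dominates.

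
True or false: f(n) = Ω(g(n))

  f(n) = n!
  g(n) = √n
True

f(n) = n! is O(n!), and g(n) = √n is O(√n).
Since O(n!) grows at least as fast as O(√n), f(n) = Ω(g(n)) is true.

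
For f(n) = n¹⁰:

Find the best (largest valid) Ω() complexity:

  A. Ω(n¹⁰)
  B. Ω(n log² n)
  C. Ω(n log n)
A

f(n) = n¹⁰ is Ω(n¹⁰).
All listed options are valid Big-Ω bounds (lower bounds),
but Ω(n¹⁰) is the tightest (largest valid bound).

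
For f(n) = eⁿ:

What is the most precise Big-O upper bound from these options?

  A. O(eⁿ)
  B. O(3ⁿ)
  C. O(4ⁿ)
A

f(n) = eⁿ is O(eⁿ).
All listed options are valid Big-O bounds (upper bounds),
but O(eⁿ) is the tightest (smallest valid bound).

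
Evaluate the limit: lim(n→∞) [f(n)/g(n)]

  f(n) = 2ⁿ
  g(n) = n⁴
∞

Since 2ⁿ (O(2ⁿ)) grows faster than n⁴ (O(n⁴)),
the ratio f(n)/g(n) → ∞ as n → ∞.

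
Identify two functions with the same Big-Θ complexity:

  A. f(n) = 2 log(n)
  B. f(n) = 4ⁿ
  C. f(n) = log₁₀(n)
A and C

Examining each function:
  A. 2 log(n) is O(log n)
  B. 4ⁿ is O(4ⁿ)
  C. log₁₀(n) is O(log n)

Functions A and C both have the same complexity class.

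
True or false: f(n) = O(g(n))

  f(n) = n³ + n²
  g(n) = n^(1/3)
False

f(n) = n³ + n² is O(n³), and g(n) = n^(1/3) is O(n^(1/3)).
Since O(n³) grows faster than O(n^(1/3)), f(n) = O(g(n)) is false.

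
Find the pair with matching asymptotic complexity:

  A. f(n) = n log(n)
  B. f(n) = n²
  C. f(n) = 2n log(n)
A and C

Examining each function:
  A. n log(n) is O(n log n)
  B. n² is O(n²)
  C. 2n log(n) is O(n log n)

Functions A and C both have the same complexity class.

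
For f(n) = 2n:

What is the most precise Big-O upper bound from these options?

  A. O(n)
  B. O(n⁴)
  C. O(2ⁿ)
A

f(n) = 2n is O(n).
All listed options are valid Big-O bounds (upper bounds),
but O(n) is the tightest (smallest valid bound).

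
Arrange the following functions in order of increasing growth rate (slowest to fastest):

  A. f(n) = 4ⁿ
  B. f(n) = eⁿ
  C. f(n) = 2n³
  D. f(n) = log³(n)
D < C < B < A

Comparing growth rates:
D = log³(n) is O(log³ n)
C = 2n³ is O(n³)
B = eⁿ is O(eⁿ)
A = 4ⁿ is O(4ⁿ)

Therefore, the order from slowest to fastest is: D < C < B < A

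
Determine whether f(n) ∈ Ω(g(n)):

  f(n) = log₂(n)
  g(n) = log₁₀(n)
True

f(n) = log₂(n) and g(n) = log₁₀(n) are both O(log n).
Big-Ω permits equal growth rates (f ≥ c·g for some c > 0), so f(n) = Ω(g(n)) is true.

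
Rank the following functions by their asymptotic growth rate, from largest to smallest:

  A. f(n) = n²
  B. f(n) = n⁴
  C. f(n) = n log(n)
B > A > C

Comparing growth rates:
B = n⁴ is O(n⁴)
A = n² is O(n²)
C = n log(n) is O(n log n)

Therefore, the order from fastest to slowest is: B > A > C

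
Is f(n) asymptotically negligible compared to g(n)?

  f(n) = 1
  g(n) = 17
False

f(n) = 1 is O(1), and g(n) = 17 is O(1).
Since they have the same growth rate, f(n) = o(g(n)) is false.
(f = o(g) requires f to grow strictly slower, not equal.)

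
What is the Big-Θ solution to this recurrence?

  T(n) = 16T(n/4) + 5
Θ(n²)

Master Theorem: a = 16, b = 4, f(n) = 5.
Compute the critical exponent d = log₄(16) = 2.
Compare f(n) = Θ(1) against n^d:
  k = 0 < d = 2, so f(n) = O(n^(d-ε)) — Case 1.
  The recursion cost dominates: T(n) = Θ(n^d) = Θ(n²).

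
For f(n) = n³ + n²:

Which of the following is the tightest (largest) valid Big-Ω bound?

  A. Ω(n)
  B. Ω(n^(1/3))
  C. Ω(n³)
C

f(n) = n³ + n² is Ω(n³).
All listed options are valid Big-Ω bounds (lower bounds),
but Ω(n³) is the tightest (largest valid bound).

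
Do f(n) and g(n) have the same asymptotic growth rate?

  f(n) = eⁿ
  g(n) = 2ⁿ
False

f(n) = eⁿ is O(eⁿ), and g(n) = 2ⁿ is O(2ⁿ).
Since they have different growth rates, f(n) = Θ(g(n)) is false.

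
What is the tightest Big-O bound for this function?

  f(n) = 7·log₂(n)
O(log n)

The dominant term in 7·log₂(n) is 7·log₂(n), which is Θ(log n).
Constants are absorbed, so the tightest bound is O(log n).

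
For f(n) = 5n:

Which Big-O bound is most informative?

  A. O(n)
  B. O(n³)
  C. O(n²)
A

f(n) = 5n is O(n).
All listed options are valid Big-O bounds (upper bounds),
but O(n) is the tightest (smallest valid bound).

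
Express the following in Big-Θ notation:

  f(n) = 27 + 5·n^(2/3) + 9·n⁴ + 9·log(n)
Θ(n⁴)

Order the terms by growth rate: 27 ≺ 9·log(n) ≺ 5·n^(2/3) ≺ 9·n⁴.
The fastest-growing term 9·n⁴ dominates as n → ∞; dropping its constant factor gives Θ(n⁴).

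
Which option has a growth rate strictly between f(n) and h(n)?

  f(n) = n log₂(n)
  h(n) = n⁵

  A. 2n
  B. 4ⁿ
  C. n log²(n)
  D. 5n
C

We need g(n) with n log₂(n) = o(g(n)) and g(n) = o(n⁵), i.e. O(n log n) ≺ g ≺ O(n⁵).
Check each option:
  A. 2n — O(n) does not grow strictly faster than f(n)
  B. 4ⁿ — O(4ⁿ) does not grow strictly slower than h(n)
  C. n log²(n) — O(n log² n) is strictly between O(n log n) and O(n⁵) ✓
  D. 5n — O(n) does not grow strictly faster than f(n)

Only option C (n log²(n)) lies strictly between.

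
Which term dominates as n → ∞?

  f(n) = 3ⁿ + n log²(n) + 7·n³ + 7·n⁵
3ⁿ

Looking at each term:
  - 3ⁿ is O(3ⁿ)
  - n log²(n) is O(n log² n)
  - 7·n³ is O(n³)
  - 7·n⁵ is O(n⁵)

The term 3ⁿ (O(3ⁿ)) grows fastest and dominates all others.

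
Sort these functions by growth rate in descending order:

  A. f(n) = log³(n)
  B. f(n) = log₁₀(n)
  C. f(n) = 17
A > B > C

Comparing growth rates:
A = log³(n) is O(log³ n)
B = log₁₀(n) is O(log n)
C = 17 is O(1)

Therefore, the order from fastest to slowest is: A > B > C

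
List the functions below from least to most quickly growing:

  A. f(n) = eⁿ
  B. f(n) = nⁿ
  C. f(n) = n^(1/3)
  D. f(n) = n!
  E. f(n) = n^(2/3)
C < E < A < D < B

Comparing growth rates:
C = n^(1/3) is O(n^(1/3))
E = n^(2/3) is O(n^(2/3))
A = eⁿ is O(eⁿ)
D = n! is O(n!)
B = nⁿ is O(nⁿ)

Therefore, the order from slowest to fastest is: C < E < A < D < B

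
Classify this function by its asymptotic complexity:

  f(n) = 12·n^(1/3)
O(n^(1/3))

The dominant term in 12·n^(1/3) is 12·n^(1/3), which is Θ(n^(1/3)).
Constants are absorbed, so the tightest bound is O(n^(1/3)).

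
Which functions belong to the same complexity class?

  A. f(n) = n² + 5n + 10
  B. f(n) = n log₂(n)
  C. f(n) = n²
A and C

Examining each function:
  A. n² + 5n + 10 is O(n²)
  B. n log₂(n) is O(n log n)
  C. n² is O(n²)

Functions A and C both have the same complexity class.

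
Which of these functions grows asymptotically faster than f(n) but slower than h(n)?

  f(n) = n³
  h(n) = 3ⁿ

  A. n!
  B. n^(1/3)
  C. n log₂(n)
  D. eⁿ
D

We need g(n) with n³ = o(g(n)) and g(n) = o(3ⁿ), i.e. O(n³) ≺ g ≺ O(3ⁿ).
Check each option:
  A. n! — O(n!) does not grow strictly slower than h(n)
  B. n^(1/3) — O(n^(1/3)) does not grow strictly faster than f(n)
  C. n log₂(n) — O(n log n) does not grow strictly faster than f(n)
  D. eⁿ — O(eⁿ) is strictly between O(n³) and O(3ⁿ) ✓

Only option D (eⁿ) lies strictly between.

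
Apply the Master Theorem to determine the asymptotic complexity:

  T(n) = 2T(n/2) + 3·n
Θ(n log n)

Master Theorem: a = 2, b = 2, f(n) = 3·n.
Compute the critical exponent d = log₂(2) = 1.
Compare f(n) = Θ(n) against n^d:
  k = 1 = d, so f(n) = Θ(n^d) — Case 2.
  Work is balanced across levels: T(n) = Θ(n^d log n) = Θ(n log n).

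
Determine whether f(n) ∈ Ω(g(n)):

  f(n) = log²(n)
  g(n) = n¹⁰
False

f(n) = log²(n) is O(log² n), and g(n) = n¹⁰ is O(n¹⁰).
Since O(log² n) grows slower than O(n¹⁰), f(n) = Ω(g(n)) is false.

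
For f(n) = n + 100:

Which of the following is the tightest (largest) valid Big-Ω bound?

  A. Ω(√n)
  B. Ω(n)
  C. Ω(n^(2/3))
B

f(n) = n + 100 is Ω(n).
All listed options are valid Big-Ω bounds (lower bounds),
but Ω(n) is the tightest (largest valid bound).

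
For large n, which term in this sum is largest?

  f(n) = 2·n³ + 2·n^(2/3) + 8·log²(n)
2·n³

Looking at each term:
  - 2·n³ is O(n³)
  - 2·n^(2/3) is O(n^(2/3))
  - 8·log²(n) is O(log² n)

The term 2·n³ (O(n³)) grows fastest and dominates all others.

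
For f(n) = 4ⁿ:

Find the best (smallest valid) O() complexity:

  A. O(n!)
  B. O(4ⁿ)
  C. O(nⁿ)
B

f(n) = 4ⁿ is O(4ⁿ).
All listed options are valid Big-O bounds (upper bounds),
but O(4ⁿ) is the tightest (smallest valid bound).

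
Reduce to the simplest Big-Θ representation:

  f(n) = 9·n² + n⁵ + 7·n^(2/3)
Θ(n⁵)

Order the terms by growth rate: 7·n^(2/3) ≺ 9·n² ≺ n⁵.
The fastest-growing term n⁵ dominates as n → ∞; dropping its constant factor gives Θ(n⁵).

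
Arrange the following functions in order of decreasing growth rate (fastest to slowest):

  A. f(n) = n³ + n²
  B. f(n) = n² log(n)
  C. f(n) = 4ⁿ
C > A > B

Comparing growth rates:
C = 4ⁿ is O(4ⁿ)
A = n³ + n² is O(n³)
B = n² log(n) is O(n² log n)

Therefore, the order from fastest to slowest is: C > A > B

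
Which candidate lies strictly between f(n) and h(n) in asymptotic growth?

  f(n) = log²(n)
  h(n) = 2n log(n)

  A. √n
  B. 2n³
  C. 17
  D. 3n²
A

We need g(n) with log²(n) = o(g(n)) and g(n) = o(2n log(n)), i.e. O(log² n) ≺ g ≺ O(n log n).
Check each option:
  A. √n — O(√n) is strictly between O(log² n) and O(n log n) ✓
  B. 2n³ — O(n³) does not grow strictly slower than h(n)
  C. 17 — O(1) does not grow strictly faster than f(n)
  D. 3n² — O(n²) does not grow strictly slower than h(n)

Only option A (√n) lies strictly between.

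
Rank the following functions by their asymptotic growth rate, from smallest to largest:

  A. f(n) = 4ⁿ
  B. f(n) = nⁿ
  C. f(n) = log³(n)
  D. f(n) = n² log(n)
C < D < A < B

Comparing growth rates:
C = log³(n) is O(log³ n)
D = n² log(n) is O(n² log n)
A = 4ⁿ is O(4ⁿ)
B = nⁿ is O(nⁿ)

Therefore, the order from slowest to fastest is: C < D < A < B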